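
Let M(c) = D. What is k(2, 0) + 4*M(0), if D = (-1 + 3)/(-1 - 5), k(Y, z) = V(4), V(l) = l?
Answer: 8/3 ≈ 2.6667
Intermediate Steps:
k(Y, z) = 4
D = -1/3 (D = 2/(-6) = 2*(-1/6) = -1/3 ≈ -0.33333)
M(c) = -1/3
k(2, 0) + 4*M(0) = 4 + 4*(-1/3) = 4 - 4/3 = 8/3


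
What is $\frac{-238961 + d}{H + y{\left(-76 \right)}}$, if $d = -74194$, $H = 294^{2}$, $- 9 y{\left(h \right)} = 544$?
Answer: $- \frac{563679}{155476} \approx -3.6255$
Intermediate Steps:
$y{\left(h \right)} = - \frac{544}{9}$ ($y{\left(h \right)} = \left(- \frac{1}{9}\right) 544 = - \frac{544}{9}$)
$H = 86436$
$\frac{-238961 + d}{H + y{\left(-76 \right)}} = \frac{-238961 - 74194}{86436 - \frac{544}{9}} = - \frac{313155}{\frac{777380}{9}} = \left(-313155\right) \frac{9}{777380} = - \frac{563679}{155476}$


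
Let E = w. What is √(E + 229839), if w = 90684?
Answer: √320523 ≈ 566.15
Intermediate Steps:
E = 90684
√(E + 229839) = √(90684 + 229839) = √320523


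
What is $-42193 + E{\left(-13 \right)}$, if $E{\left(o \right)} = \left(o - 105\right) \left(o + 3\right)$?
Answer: $-41013$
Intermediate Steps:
$E{\left(o \right)} = \left(-105 + o\right) \left(3 + o\right)$
$-42193 + E{\left(-13 \right)} = -42193 - \left(-1011 - 169\right) = -42193 + \left(-315 + 169 + 1326\right) = -42193 + 1180 = -41013$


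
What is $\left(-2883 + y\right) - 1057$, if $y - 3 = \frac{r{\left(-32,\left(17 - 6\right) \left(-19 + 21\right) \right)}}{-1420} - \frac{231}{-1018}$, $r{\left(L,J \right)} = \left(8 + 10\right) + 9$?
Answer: $- \frac{2845434593}{722780} \approx -3936.8$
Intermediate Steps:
$r{\left(L,J \right)} = 27$ ($r{\left(L,J \right)} = 18 + 9 = 27$)
$y = \frac{2318607}{722780}$ ($y = 3 + \left(\frac{27}{-1420} - \frac{231}{-1018}\right) = 3 + \left(27 \left(- \frac{1}{1420}\right) - - \frac{231}{1018}\right) = 3 + \left(- \frac{27}{1420} + \frac{231}{1018}\right) = 3 + \frac{150267}{722780} = \frac{2318607}{722780} \approx 3.2079$)
$\left(-2883 + y\right) - 1057 = \left(-2883 + \frac{2318607}{722780}\right) - 1057 = - \frac{2081456133}{722780} - 1057 = - \frac{2845434593}{722780}$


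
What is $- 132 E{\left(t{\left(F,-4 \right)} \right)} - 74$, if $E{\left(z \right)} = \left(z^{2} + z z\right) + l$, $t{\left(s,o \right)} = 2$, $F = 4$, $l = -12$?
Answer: $454$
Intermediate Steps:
$E{\left(z \right)} = -12 + 2 z^{2}$ ($E{\left(z \right)} = \left(z^{2} + z z\right) - 12 = \left(z^{2} + z^{2}\right) - 12 = 2 z^{2} - 12 = -12 + 2 z^{2}$)
$- 132 E{\left(t{\left(F,-4 \right)} \right)} - 74 = - 132 \left(-12 + 2 \cdot 2^{2}\right) - 74 = - 132 \left(-12 + 2 \cdot 4\right) - 74 = - 132 \left(-12 + 8\right) - 74 = \left(-132\right) \left(-4\right) - 74 = 528 - 74 = 454$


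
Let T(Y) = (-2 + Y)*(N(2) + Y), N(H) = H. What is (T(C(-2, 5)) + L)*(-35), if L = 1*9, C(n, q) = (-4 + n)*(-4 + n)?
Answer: -45535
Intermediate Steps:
C(n, q) = (-4 + n)**2
T(Y) = (-2 + Y)*(2 + Y)
L = 9
(T(C(-2, 5)) + L)*(-35) = ((-4 + ((-4 - 2)**2)**2) + 9)*(-35) = ((-4 + ((-6)**2)**2) + 9)*(-35) = ((-4 + 36**2) + 9)*(-35) = ((-4 + 1296) + 9)*(-35) = (1292 + 9)*(-35) = 1301*(-35) = -45535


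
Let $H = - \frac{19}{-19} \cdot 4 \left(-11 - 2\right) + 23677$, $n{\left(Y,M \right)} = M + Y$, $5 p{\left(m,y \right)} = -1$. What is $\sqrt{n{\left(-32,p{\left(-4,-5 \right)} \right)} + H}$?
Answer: $\frac{2 \sqrt{147455}}{5} \approx 153.6$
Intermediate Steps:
$p{\left(m,y \right)} = - \frac{1}{5}$ ($p{\left(m,y \right)} = \frac{1}{5} \left(-1\right) = - \frac{1}{5}$)
$H = 23625$ ($H = \left(-19\right) \left(- \frac{1}{19}\right) 4 \left(-11 - 2\right) + 23677 = 1 \cdot 4 \left(-13\right) + 23677 = 4 \left(-13\right) + 23677 = -52 + 23677 = 23625$)
$\sqrt{n{\left(-32,p{\left(-4,-5 \right)} \right)} + H} = \sqrt{\left(- \frac{1}{5} - 32\right) + 23625} = \sqrt{- \frac{161}{5} + 23625} = \sqrt{\frac{117964}{5}} = \frac{2 \sqrt{147455}}{5}$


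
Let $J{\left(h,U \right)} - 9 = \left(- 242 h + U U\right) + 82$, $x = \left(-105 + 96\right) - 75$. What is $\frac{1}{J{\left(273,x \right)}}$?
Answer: $- \frac{1}{58919} \approx -1.6972 \cdot 10^{-5}$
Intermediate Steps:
$x = -84$ ($x = -9 - 75 = -84$)
$J{\left(h,U \right)} = 91 + U^{2} - 242 h$ ($J{\left(h,U \right)} = 9 + \left(\left(- 242 h + U U\right) + 82\right) = 9 + \left(\left(- 242 h + U^{2}\right) + 82\right) = 9 + \left(\left(U^{2} - 242 h\right) + 82\right) = 9 + \left(82 + U^{2} - 242 h\right) = 91 + U^{2} - 242 h$)
$\frac{1}{J{\left(273,x \right)}} = \frac{1}{91 + \left(-84\right)^{2} - 66066} = \frac{1}{91 + 7056 - 66066} = \frac{1}{-58919} = - \frac{1}{58919}$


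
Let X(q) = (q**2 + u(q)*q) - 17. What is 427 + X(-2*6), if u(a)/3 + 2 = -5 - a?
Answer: 374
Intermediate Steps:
u(a) = -21 - 3*a (u(a) = -6 + 3*(-5 - a) = -6 + (-15 - 3*a) = -21 - 3*a)
X(q) = -17 + q**2 + q*(-21 - 3*q) (X(q) = (q**2 + (-21 - 3*q)*q) - 17 = (q**2 + q*(-21 - 3*q)) - 17 = -17 + q**2 + q*(-21 - 3*q))
427 + X(-2*6) = 427 + (-17 + (-2*6)**2 - 3*(-2*6)*(7 - 2*6)) = 427 + (-17 + (-12)**2 - 3*(-12)*(7 - 12)) = 427 + (-17 + 144 - 3*(-12)*(-5)) = 427 + (-17 + 144 - 180) = 427 - 53 = 374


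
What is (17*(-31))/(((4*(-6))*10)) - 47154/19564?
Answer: -251683/1173840 ≈ -0.21441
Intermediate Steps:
(17*(-31))/(((4*(-6))*10)) - 47154/19564 = -527/((-24*10)) - 47154*1/19564 = -527/(-240) - 23577/9782 = -527*(-1/240) - 23577/9782 = 527/240 - 23577/9782 = -251683/1173840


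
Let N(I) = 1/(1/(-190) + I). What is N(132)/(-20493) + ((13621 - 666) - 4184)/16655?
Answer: 4507799194687/8559736437285 ≈ 0.52663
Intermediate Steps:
N(I) = 1/(-1/190 + I)
N(132)/(-20493) + ((13621 - 666) - 4184)/16655 = (190/(-1 + 190*132))/(-20493) + ((13621 - 666) - 4184)/16655 = (190/(-1 + 25080))*(-1/20493) + (12955 - 4184)*(1/16655) = (190/25079)*(-1/20493) + 8771*(1/16655) = (190*(1/25079))*(-1/20493) + 8771/16655 = (190/25079)*(-1/20493) + 8771/16655 = -190/513943947 + 8771/16655 = 4507799194687/8559736437285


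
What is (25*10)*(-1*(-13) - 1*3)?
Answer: 2500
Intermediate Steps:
(25*10)*(-1*(-13) - 1*3) = 250*(13 - 3) = 250*10 = 2500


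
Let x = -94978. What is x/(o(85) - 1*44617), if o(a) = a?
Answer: 47489/22266 ≈ 2.1328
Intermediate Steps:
x/(o(85) - 1*44617) = -94978/(85 - 1*44617) = -94978/(85 - 44617) = -94978/(-44532) = -94978*(-1/44532) = 47489/22266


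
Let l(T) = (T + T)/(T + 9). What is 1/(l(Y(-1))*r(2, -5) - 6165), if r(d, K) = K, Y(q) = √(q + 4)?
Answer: -16028/98806445 + 3*√3/98806445 ≈ -0.00016216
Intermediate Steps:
Y(q) = √(4 + q)
l(T) = 2*T/(9 + T) (l(T) = (2*T)/(9 + T) = 2*T/(9 + T))
1/(l(Y(-1))*r(2, -5) - 6165) = 1/((2*√(4 - 1)/(9 + √(4 - 1)))*(-5) - 6165) = 1/((2*√3/(9 + √3))*(-5) - 6165) = 1/(-10*√3/(9 + √3) - 6165) = 1/(-6165 - 10*√3/(9 + √3))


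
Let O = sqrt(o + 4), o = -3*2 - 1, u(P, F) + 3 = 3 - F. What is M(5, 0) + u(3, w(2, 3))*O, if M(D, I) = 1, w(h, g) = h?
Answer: 1 - 2*I*sqrt(3) ≈ 1.0 - 3.4641*I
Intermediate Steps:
u(P, F) = -F (u(P, F) = -3 + (3 - F) = -F)
o = -7 (o = -6 - 1 = -7)
O = I*sqrt(3) (O = sqrt(-7 + 4) = sqrt(-3) = I*sqrt(3) ≈ 1.732*I)
M(5, 0) + u(3, w(2, 3))*O = 1 + (-1*2)*(I*sqrt(3)) = 1 - 2*I*sqrt(3)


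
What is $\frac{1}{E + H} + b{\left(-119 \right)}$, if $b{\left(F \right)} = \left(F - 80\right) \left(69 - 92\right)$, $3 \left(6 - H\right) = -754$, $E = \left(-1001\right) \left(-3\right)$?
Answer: $\frac{44767640}{9781} \approx 4577.0$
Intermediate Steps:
$E = 3003$
$H = \frac{772}{3}$ ($H = 6 - - \frac{754}{3} = 6 + \frac{754}{3} = \frac{772}{3} \approx 257.33$)
$b{\left(F \right)} = 1840 - 23 F$ ($b{\left(F \right)} = \left(-80 + F\right) \left(-23\right) = 1840 - 23 F$)
$\frac{1}{E + H} + b{\left(-119 \right)} = \frac{1}{3003 + \frac{772}{3}} + \left(1840 - -2737\right) = \frac{1}{\frac{9781}{3}} + \left(1840 + 2737\right) = \frac{3}{9781} + 4577 = \frac{44767640}{9781}$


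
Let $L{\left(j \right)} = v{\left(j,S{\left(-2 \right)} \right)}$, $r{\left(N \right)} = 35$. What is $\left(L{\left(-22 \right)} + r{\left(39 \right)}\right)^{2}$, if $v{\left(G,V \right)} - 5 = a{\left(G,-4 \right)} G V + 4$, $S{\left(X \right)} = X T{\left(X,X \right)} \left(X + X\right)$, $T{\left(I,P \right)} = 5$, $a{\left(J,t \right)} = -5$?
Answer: $19749136$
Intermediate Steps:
$S{\left(X \right)} = 10 X^{2}$ ($S{\left(X \right)} = X 5 \left(X + X\right) = 5 X 2 X = 10 X^{2}$)
$v{\left(G,V \right)} = 9 - 5 G V$ ($v{\left(G,V \right)} = 5 + \left(- 5 G V + 4\right) = 5 - \left(-4 + 5 G V\right) = 9 - 5 G V$)
$L{\left(j \right)} = 9 - 200 j$ ($L{\left(j \right)} = 9 - 5 j 10 \left(-2\right)^{2} = 9 - 5 j 10 \cdot 4 = 9 - 5 j 40 = 9 - 200 j$)
$\left(L{\left(-22 \right)} + r{\left(39 \right)}\right)^{2} = \left(\left(9 - -4400\right) + 35\right)^{2} = \left(\left(9 + 4400\right) + 35\right)^{2} = \left(4409 + 35\right)^{2} = 4444^{2} = 19749136$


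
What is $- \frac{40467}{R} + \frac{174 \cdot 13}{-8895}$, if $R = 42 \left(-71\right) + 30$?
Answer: $\frac{957389}{71160} \approx 13.454$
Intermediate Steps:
$R = -2952$ ($R = -2982 + 30 = -2952$)
$- \frac{40467}{R} + \frac{174 \cdot 13}{-8895} = - \frac{40467}{-2952} + \frac{174 \cdot 13}{-8895} = \left(-40467\right) \left(- \frac{1}{2952}\right) + 2262 \left(- \frac{1}{8895}\right) = \frac{329}{24} - \frac{754}{2965} = \frac{957389}{71160}$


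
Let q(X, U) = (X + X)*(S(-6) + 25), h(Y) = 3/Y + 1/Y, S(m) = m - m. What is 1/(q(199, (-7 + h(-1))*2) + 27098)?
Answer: 1/37048 ≈ 2.6992e-5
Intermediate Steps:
S(m) = 0
h(Y) = 4/Y (h(Y) = 3/Y + 1/Y = 4/Y)
q(X, U) = 50*X (q(X, U) = (X + X)*(0 + 25) = (2*X)*25 = 50*X)
1/(q(199, (-7 + h(-1))*2) + 27098) = 1/(50*199 + 27098) = 1/(9950 + 27098) = 1/37048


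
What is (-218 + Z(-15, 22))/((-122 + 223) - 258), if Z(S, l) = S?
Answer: 233/157 ≈ 1.4841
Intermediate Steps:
(-218 + Z(-15, 22))/((-122 + 223) - 258) = (-218 - 15)/((-122 + 223) - 258) = -233/(101 - 258) = -233/(-157) = -233*(-1/157) = 233/157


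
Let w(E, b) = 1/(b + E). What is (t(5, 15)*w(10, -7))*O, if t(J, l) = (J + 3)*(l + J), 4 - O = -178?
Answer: 29120/3 ≈ 9706.7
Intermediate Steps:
O = 182 (O = 4 - 1*(-178) = 4 + 178 = 182)
w(E, b) = 1/(E + b)
t(J, l) = (3 + J)*(J + l)
(t(5, 15)*w(10, -7))*O = ((5² + 3*5 + 3*15 + 5*15)/(10 - 7))*182 = ((25 + 15 + 45 + 75)/3)*182 = (160*(⅓))*182 = (160/3)*182 = 29120/3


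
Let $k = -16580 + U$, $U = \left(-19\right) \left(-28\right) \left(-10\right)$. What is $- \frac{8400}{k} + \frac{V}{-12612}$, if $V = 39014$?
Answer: $- \frac{1247443}{460338} \approx -2.7098$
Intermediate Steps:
$U = -5320$ ($U = 532 \left(-10\right) = -5320$)
$k = -21900$ ($k = -16580 - 5320 = -21900$)
$- \frac{8400}{k} + \frac{V}{-12612} = - \frac{8400}{-21900} + \frac{39014}{-12612} = \left(-8400\right) \left(- \frac{1}{21900}\right) + 39014 \left(- \frac{1}{12612}\right) = \frac{28}{73} - \frac{19507}{6306} = - \frac{1247443}{460338}$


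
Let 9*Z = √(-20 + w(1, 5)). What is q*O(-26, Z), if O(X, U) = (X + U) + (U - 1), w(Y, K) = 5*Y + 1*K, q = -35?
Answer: 945 - 70*I*√10/9 ≈ 945.0 - 24.595*I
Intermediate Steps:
w(Y, K) = K + 5*Y (w(Y, K) = 5*Y + K = K + 5*Y)
Z = I*√10/9 (Z = √(-20 + (5 + 5*1))/9 = √(-20 + (5 + 5))/9 = √(-20 + 10)/9 = √(-10)/9 = (I*√10)/9 = I*√10/9 ≈ 0.35136*I)
O(X, U) = -1 + X + 2*U (O(X, U) = (U + X) + (-1 + U) = -1 + X + 2*U)
q*O(-26, Z) = -35*(-1 - 26 + 2*(I*√10/9)) = -35*(-1 - 26 + 2*I*√10/9) = -35*(-27 + 2*I*√10/9) = 945 - 70*I*√10/9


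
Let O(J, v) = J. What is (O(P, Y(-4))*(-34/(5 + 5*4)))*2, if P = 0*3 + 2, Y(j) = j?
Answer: -136/25 ≈ -5.4400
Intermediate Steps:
P = 2 (P = 0 + 2 = 2)
(O(P, Y(-4))*(-34/(5 + 5*4)))*2 = (2*(-34/(5 + 5*4)))*2 = (2*(-34/(5 + 20)))*2 = (2*(-34/25))*2 = -68/25*2 = -136/25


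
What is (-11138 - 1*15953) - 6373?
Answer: -33464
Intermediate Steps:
(-11138 - 1*15953) - 6373 = (-11138 - 15953) - 6373 = -27091 - 6373 = -33464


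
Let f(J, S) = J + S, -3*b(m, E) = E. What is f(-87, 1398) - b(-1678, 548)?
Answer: 4481/3 ≈ 1493.7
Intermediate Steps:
b(m, E) = -E/3
f(-87, 1398) - b(-1678, 548) = (-87 + 1398) - (-1)*548/3 = 1311 - 1*(-548/3) = 1311 + 548/3 = 4481/3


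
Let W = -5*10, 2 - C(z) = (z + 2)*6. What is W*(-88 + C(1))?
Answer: 5200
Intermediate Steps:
C(z) = -10 - 6*z (C(z) = 2 - (z + 2)*6 = 2 - (2 + z)*6 = 2 - (12 + 6*z) = 2 + (-12 - 6*z) = -10 - 6*z)
W = -50
W*(-88 + C(1)) = -50*(-88 + (-10 - 6*1)) = -50*(-88 + (-10 - 6)) = -50*(-88 - 16) = -50*(-104) = 5200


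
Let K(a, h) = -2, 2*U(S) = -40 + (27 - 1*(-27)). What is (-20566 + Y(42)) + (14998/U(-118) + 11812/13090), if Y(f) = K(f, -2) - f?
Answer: -17266202/935 ≈ -18467.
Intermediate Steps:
U(S) = 7 (U(S) = (-40 + (27 - 1*(-27)))/2 = (-40 + (27 + 27))/2 = (-40 + 54)/2 = (1/2)*14 = 7)
Y(f) = -2 - f
(-20566 + Y(42)) + (14998/U(-118) + 11812/13090) = (-20566 + (-2 - 1*42)) + (14998/7 + 11812/13090) = (-20566 + (-2 - 42)) + (14998*(1/7) + 11812*(1/13090)) = (-20566 - 44) + (14998/7 + 5906/6545) = -20610 + 2004148/935 = -17266202/935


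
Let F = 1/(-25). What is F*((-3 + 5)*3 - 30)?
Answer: 24/25 ≈ 0.96000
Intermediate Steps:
F = -1/25 ≈ -0.040000
F*((-3 + 5)*3 - 30) = -((-3 + 5)*3 - 30)/25 = -(2*3 - 30)/25 = -(6 - 30)/25 = -1/25*(-24) = 24/25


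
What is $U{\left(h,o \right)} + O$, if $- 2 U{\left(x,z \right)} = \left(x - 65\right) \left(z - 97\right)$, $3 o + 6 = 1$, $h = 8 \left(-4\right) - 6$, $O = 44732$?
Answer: $\frac{118952}{3} \approx 39651.0$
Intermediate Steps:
$h = -38$ ($h = -32 - 6 = -38$)
$o = - \frac{5}{3}$ ($o = -2 + \frac{1}{3} \cdot 1 = -2 + \frac{1}{3} = - \frac{5}{3} \approx -1.6667$)
$U{\left(x,z \right)} = - \frac{\left(-97 + z\right) \left(-65 + x\right)}{2}$ ($U{\left(x,z \right)} = - \frac{\left(x - 65\right) \left(z - 97\right)}{2} = - \frac{\left(-65 + x\right) \left(-97 + z\right)}{2} = - \frac{\left(-97 + z\right) \left(-65 + x\right)}{2}$)
$U{\left(h,o \right)} + O = \left(- \frac{6305}{2} + \frac{65}{2} \left(- \frac{5}{3}\right) + \frac{97}{2} \left(-38\right) - \left(-19\right) \left(- \frac{5}{3}\right)\right) + 44732 = \left(- \frac{6305}{2} - \frac{325}{6} - 1843 - \frac{95}{3}\right) + 44732 = - \frac{15244}{3} + 44732 = \frac{118952}{3}$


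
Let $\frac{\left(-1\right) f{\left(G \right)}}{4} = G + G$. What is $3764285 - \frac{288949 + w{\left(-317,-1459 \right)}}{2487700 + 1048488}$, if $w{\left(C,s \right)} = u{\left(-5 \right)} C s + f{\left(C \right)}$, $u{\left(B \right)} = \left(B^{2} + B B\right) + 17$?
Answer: $\frac{6655594083197}{1768094} \approx 3.7643 \cdot 10^{6}$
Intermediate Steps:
$f{\left(G \right)} = - 8 G$ ($f{\left(G \right)} = - 4 \left(G + G\right) = - 4 \cdot 2 G = - 8 G$)
$u{\left(B \right)} = 17 + 2 B^{2}$ ($u{\left(B \right)} = \left(B^{2} + B^{2}\right) + 17 = 2 B^{2} + 17 = 17 + 2 B^{2}$)
$w{\left(C,s \right)} = - 8 C + 67 C s$ ($w{\left(C,s \right)} = \left(17 + 2 \left(-5\right)^{2}\right) C s - 8 C = \left(17 + 2 \cdot 25\right) C s - 8 C = \left(17 + 50\right) C s - 8 C = 67 C s - 8 C = - 8 C + 67 C s$)
$3764285 - \frac{288949 + w{\left(-317,-1459 \right)}}{2487700 + 1048488} = 3764285 - \frac{288949 - 317 \left(-8 + 67 \left(-1459\right)\right)}{2487700 + 1048488} = 3764285 - \frac{288949 - 317 \left(-8 - 97753\right)}{3536188} = 3764285 - \left(288949 - -30990237\right) \frac{1}{3536188} = 3764285 - \left(288949 + 30990237\right) \frac{1}{3536188} = 3764285 - 31279186 \cdot \frac{1}{3536188} = 3764285 - \frac{15639593}{1768094} = \frac{6655594083197}{1768094}$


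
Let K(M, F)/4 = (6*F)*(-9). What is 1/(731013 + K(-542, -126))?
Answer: 1/758229 ≈ 1.3189e-6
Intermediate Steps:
K(M, F) = -216*F (K(M, F) = 4*((6*F)*(-9)) = 4*(-54*F) = -216*F)
1/(731013 + K(-542, -126)) = 1/(731013 - 216*(-126)) = 1/(731013 + 27216) = 1/758229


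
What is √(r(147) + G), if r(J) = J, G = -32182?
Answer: I*√32035 ≈ 178.98*I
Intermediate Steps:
√(r(147) + G) = √(147 - 32182) = √(-32035) = I*√32035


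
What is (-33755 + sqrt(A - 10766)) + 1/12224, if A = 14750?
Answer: -412621119/12224 + 4*sqrt(249) ≈ -33692.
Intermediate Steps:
(-33755 + sqrt(A - 10766)) + 1/12224 = (-33755 + sqrt(14750 - 10766)) + 1/12224 = (-33755 + sqrt(3984)) + 1/12224 = (-33755 + 4*sqrt(249)) + 1/12224 = -412621119/12224 + 4*sqrt(249)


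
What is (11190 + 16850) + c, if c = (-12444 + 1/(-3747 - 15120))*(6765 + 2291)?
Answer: -2125647243464/18867 ≈ -1.1266e+8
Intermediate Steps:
c = -2126176274144/18867 (c = (-12444 + 1/(-18867))*9056 = (-12444 - 1/18867)*9056 = -234780949/18867*9056 = -2126176274144/18867 ≈ -1.1269e+8)
(11190 + 16850) + c = (11190 + 16850) - 2126176274144/18867 = 28040 - 2126176274144/18867 = -2125647243464/18867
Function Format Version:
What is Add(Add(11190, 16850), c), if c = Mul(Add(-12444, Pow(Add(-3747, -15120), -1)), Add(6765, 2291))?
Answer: Rational(-2125647243464, 18867) ≈ -1.1266e+8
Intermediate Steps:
c = Rational(-2126176274144, 18867) (c = Mul(Add(-12444, Pow(-18867, -1)), 9056) = Mul(Add(-12444, Rational(-1, 18867)), 9056) = Mul(Rational(-234780949, 18867), 9056) = Rational(-2126176274144, 18867) ≈ -1.1269e+8)
Add(Add(11190, 16850), c) = Add(Add(11190, 16850), Rational(-2126176274144, 18867)) = Add(28040, Rational(-2126176274144, 18867)) = Rational(-2125647243464, 18867)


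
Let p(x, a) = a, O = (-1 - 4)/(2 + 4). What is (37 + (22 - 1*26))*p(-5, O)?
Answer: -55/2 ≈ -27.500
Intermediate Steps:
O = -⅚ (O = -5/6 = -5*⅙ = -⅚ ≈ -0.83333)
(37 + (22 - 1*26))*p(-5, O) = (37 + (22 - 1*26))*(-⅚) = (37 + (22 - 26))*(-⅚) = (37 - 4)*(-⅚) = 33*(-⅚) = -55/2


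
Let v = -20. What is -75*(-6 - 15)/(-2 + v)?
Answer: -1575/22 ≈ -71.591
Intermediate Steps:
-75*(-6 - 15)/(-2 + v) = -75*(-6 - 15)/(-2 - 20) = -(-1575)/(-22) = -(-1575)*(-1)/22 = -75*21/22 = -1575/22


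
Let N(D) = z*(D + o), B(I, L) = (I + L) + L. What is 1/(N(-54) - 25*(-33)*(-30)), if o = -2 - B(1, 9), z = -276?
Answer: -1/4050 ≈ -0.00024691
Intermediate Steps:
B(I, L) = I + 2*L
o = -21 (o = -2 - (1 + 2*9) = -2 - (1 + 18) = -2 - 1*19 = -2 - 19 = -21)
N(D) = 5796 - 276*D (N(D) = -276*(D - 21) = -276*(-21 + D) = 5796 - 276*D)
1/(N(-54) - 25*(-33)*(-30)) = 1/((5796 - 276*(-54)) - 25*(-33)*(-30)) = 1/((5796 + 14904) + 825*(-30)) = 1/(20700 - 24750) = 1/(-4050) = -1/4050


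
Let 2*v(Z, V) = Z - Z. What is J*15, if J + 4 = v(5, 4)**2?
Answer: -60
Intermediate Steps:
v(Z, V) = 0 (v(Z, V) = (Z - Z)/2 = (1/2)*0 = 0)
J = -4 (J = -4 + 0**2 = -4 + 0 = -4)
J*15 = -4*15 = -60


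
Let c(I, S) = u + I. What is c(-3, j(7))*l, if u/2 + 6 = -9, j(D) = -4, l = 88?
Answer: -2904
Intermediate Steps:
u = -30 (u = -12 + 2*(-9) = -12 - 18 = -30)
c(I, S) = -30 + I
c(-3, j(7))*l = (-30 - 3)*88 = -33*88 = -2904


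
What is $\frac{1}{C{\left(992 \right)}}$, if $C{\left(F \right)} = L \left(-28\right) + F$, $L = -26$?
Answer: $\frac{1}{1720} \approx 0.00058139$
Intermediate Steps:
$C{\left(F \right)} = 728 + F$ ($C{\left(F \right)} = \left(-26\right) \left(-28\right) + F = 728 + F$)
$\frac{1}{C{\left(992 \right)}} = \frac{1}{728 + 992} = \frac{1}{1720}$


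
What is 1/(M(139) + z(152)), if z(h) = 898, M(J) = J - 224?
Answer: 1/813 ≈ 0.0012300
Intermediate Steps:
M(J) = -224 + J
1/(M(139) + z(152)) = 1/((-224 + 139) + 898) = 1/(-85 + 898) = 1/813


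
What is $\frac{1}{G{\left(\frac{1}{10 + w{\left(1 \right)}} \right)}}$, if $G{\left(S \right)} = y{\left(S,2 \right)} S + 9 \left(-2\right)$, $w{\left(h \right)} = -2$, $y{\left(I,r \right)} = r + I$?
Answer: $- \frac{64}{1135} \approx -0.056388$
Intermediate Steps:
$y{\left(I,r \right)} = I + r$
$G{\left(S \right)} = -18 + S \left(2 + S\right)$ ($G{\left(S \right)} = \left(S + 2\right) S + 9 \left(-2\right) = \left(2 + S\right) S - 18 = S \left(2 + S\right) - 18 = -18 + S \left(2 + S\right)$)
$\frac{1}{G{\left(\frac{1}{10 + w{\left(1 \right)}} \right)}} = \frac{1}{-18 + \frac{2 + \frac{1}{10 - 2}}{10 - 2}} = \frac{1}{-18 + \frac{2 + \frac{1}{8}}{8}} = \frac{1}{-18 + \frac{1}{8} \cdot \frac{17}{8}} = \frac{1}{-18 + \frac{17}{64}} = \frac{1}{- \frac{1135}{64}} = - \frac{64}{1135}$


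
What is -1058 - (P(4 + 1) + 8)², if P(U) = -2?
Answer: -1094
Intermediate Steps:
-1058 - (P(4 + 1) + 8)² = -1058 - (-2 + 8)² = -1058 - 1*6² = -1058 - 1*36 = -1058 - 36 = -1094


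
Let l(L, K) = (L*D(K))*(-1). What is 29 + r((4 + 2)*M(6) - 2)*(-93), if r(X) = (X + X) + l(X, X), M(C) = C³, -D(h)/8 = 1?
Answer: -1203391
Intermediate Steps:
D(h) = -8 (D(h) = -8*1 = -8)
l(L, K) = 8*L (l(L, K) = (L*(-8))*(-1) = -8*L*(-1) = 8*L)
r(X) = 10*X (r(X) = (X + X) + 8*X = 2*X + 8*X = 10*X)
29 + r((4 + 2)*M(6) - 2)*(-93) = 29 + (10*((4 + 2)*6³ - 2))*(-93) = 29 + (10*(6*216 - 2))*(-93) = 29 + (10*(1296 - 2))*(-93) = 29 + (10*1294)*(-93) = 29 + 12940*(-93) = 29 - 1203420 = -1203391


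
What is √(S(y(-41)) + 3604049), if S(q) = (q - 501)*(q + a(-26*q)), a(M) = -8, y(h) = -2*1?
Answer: √3609079 ≈ 1899.8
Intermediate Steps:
y(h) = -2
S(q) = (-501 + q)*(-8 + q) (S(q) = (q - 501)*(q - 8) = (-501 + q)*(-8 + q))
√(S(y(-41)) + 3604049) = √((4008 + (-2)² - 509*(-2)) + 3604049) = √((4008 + 4 + 1018) + 3604049) = √(5030 + 3604049) = √3609079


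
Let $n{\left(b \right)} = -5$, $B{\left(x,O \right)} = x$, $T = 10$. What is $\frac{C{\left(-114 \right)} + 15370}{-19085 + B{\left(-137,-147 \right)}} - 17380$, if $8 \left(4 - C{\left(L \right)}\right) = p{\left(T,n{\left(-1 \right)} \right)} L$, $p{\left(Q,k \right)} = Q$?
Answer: $- \frac{668187753}{38444} \approx -17381.0$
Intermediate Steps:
$C{\left(L \right)} = 4 - \frac{5 L}{4}$ ($C{\left(L \right)} = 4 - \frac{10 L}{8} = 4 - \frac{5 L}{4}$)
$\frac{C{\left(-114 \right)} + 15370}{-19085 + B{\left(-137,-147 \right)}} - 17380 = \frac{\left(4 - - \frac{285}{2}\right) + 15370}{-19085 - 137} - 17380 = \frac{\left(4 + \frac{285}{2}\right) + 15370}{-19222} - 17380 = \left(\frac{293}{2} + 15370\right) \left(- \frac{1}{19222}\right) - 17380 = \frac{31033}{2} \left(- \frac{1}{19222}\right) - 17380 = - \frac{31033}{38444} - 17380 = - \frac{668187753}{38444}$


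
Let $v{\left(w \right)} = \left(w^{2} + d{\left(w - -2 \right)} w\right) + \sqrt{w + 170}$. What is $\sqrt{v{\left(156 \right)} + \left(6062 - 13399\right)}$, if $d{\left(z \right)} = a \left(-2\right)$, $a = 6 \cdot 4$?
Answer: $\sqrt{9511 + \sqrt{326}} \approx 97.617$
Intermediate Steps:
$a = 24$
$d{\left(z \right)} = -48$ ($d{\left(z \right)} = 24 \left(-2\right) = -48$)
$v{\left(w \right)} = w^{2} + \sqrt{170 + w} - 48 w$ ($v{\left(w \right)} = \left(w^{2} - 48 w\right) + \sqrt{w + 170} = \left(w^{2} - 48 w\right) + \sqrt{170 + w} = w^{2} + \sqrt{170 + w} - 48 w$)
$\sqrt{v{\left(156 \right)} + \left(6062 - 13399\right)} = \sqrt{\left(156^{2} + \sqrt{170 + 156} - 7488\right) + \left(6062 - 13399\right)} = \sqrt{\left(24336 + \sqrt{326} - 7488\right) - 7337} = \sqrt{\left(16848 + \sqrt{326}\right) - 7337} = \sqrt{9511 + \sqrt{326}}$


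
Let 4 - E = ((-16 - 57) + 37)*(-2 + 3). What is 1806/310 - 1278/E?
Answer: -16197/620 ≈ -26.124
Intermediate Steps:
E = 40 (E = 4 - ((-16 - 57) + 37)*(-2 + 3) = 4 - (-73 + 37) = 4 - (-36) = 4 - 1*(-36) = 4 + 36 = 40)
1806/310 - 1278/E = 1806/310 - 1278/40 = 1806*(1/310) - 1278*1/40 = 903/155 - 639/20 = -16197/620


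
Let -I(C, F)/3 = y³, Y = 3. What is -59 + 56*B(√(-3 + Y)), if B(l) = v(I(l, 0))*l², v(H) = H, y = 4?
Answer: -59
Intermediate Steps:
I(C, F) = -192 (I(C, F) = -3*4³ = -3*64 = -192)
B(l) = -192*l²
-59 + 56*B(√(-3 + Y)) = -59 + 56*(-192*(√(-3 + 3))²) = -59 + 56*(-192*(√0)²) = -59 + 56*(-192*0²) = -59 + 56*(-192*0) = -59 + 56*0 = -59 + 0 = -59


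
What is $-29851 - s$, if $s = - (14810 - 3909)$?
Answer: $-18950$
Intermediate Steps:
$s = -10901$ ($s = - (14810 - 3909) = \left(-1\right) 10901 = -10901$)
$-29851 - s = -29851 - -10901 = -29851 + 10901 = -18950$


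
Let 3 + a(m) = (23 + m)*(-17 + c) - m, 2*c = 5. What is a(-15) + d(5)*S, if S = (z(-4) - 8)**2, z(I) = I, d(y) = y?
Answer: 616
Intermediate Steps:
c = 5/2 (c = (1/2)*5 = 5/2 ≈ 2.5000)
S = 144 (S = (-4 - 8)**2 = (-12)**2 = 144)
a(m) = -673/2 - 31*m/2 (a(m) = -3 + ((23 + m)*(-17 + 5/2) - m) = -3 + ((23 + m)*(-29/2) - m) = -3 + ((-667/2 - 29*m/2) - m) = -3 + (-667/2 - 31*m/2) = -673/2 - 31*m/2)
a(-15) + d(5)*S = (-673/2 - 31/2*(-15)) + 5*144 = (-673/2 + 465/2) + 720 = -104 + 720 = 616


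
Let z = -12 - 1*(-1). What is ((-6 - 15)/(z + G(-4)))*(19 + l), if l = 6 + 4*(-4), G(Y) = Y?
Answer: 63/5 ≈ 12.600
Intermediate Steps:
z = -11 (z = -12 + 1 = -11)
l = -10 (l = 6 - 16 = -10)
((-6 - 15)/(z + G(-4)))*(19 + l) = ((-6 - 15)/(-11 - 4))*(19 - 10) = -21/(-15)*9 = -21*(-1/15)*9 = (7/5)*9 = 63/5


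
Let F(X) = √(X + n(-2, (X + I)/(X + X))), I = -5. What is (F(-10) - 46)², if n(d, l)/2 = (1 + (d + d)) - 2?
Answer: 2096 - 184*I*√5 ≈ 2096.0 - 411.44*I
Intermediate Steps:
n(d, l) = -2 + 4*d (n(d, l) = 2*((1 + (d + d)) - 2) = 2*((1 + 2*d) - 2) = 2*(-1 + 2*d) = -2 + 4*d)
F(X) = √(-10 + X) (F(X) = √(X + (-2 + 4*(-2))) = √(X + (-2 - 8)) = √(X - 10) = √(-10 + X))
(F(-10) - 46)² = (√(-10 - 10) - 46)² = (√(-20) - 46)² = (2*I*√5 - 46)² = (-46 + 2*I*√5)²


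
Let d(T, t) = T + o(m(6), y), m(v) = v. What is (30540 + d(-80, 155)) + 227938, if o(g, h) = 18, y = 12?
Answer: 258416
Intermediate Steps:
d(T, t) = 18 + T (d(T, t) = T + 18 = 18 + T)
(30540 + d(-80, 155)) + 227938 = (30540 + (18 - 80)) + 227938 = (30540 - 62) + 227938 = 30478 + 227938 = 258416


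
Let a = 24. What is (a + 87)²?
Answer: 12321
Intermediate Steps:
(a + 87)² = (24 + 87)² = 111² = 12321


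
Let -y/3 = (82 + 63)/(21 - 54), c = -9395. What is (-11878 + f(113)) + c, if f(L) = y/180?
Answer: -8424079/396 ≈ -21273.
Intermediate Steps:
y = 145/11 (y = -3*(82 + 63)/(21 - 54) = -435/(-33) = -435*(-1)/33 = -3*(-145/33) = 145/11 ≈ 13.182)
f(L) = 29/396 (f(L) = (145/11)/180 = (145/11)*(1/180) = 29/396)
(-11878 + f(113)) + c = (-11878 + 29/396) - 9395 = -4703659/396 - 9395 = -8424079/396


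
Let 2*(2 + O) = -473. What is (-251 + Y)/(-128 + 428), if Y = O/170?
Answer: -85817/102000 ≈ -0.84134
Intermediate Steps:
O = -477/2 (O = -2 + (½)*(-473) = -2 - 473/2 = -477/2 ≈ -238.50)
Y = -477/340 (Y = -477/2/170 = -477/2*1/170 = -477/340 ≈ -1.4029)
(-251 + Y)/(-128 + 428) = (-251 - 477/340)/(-128 + 428) = -85817/340/300 = -85817/340*1/300 = -85817/102000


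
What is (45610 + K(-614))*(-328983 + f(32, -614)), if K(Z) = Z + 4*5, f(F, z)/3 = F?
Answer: -14805177192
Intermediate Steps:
f(F, z) = 3*F
K(Z) = 20 + Z (K(Z) = Z + 20 = 20 + Z)
(45610 + K(-614))*(-328983 + f(32, -614)) = (45610 + (20 - 614))*(-328983 + 3*32) = (45610 - 594)*(-328983 + 96) = 45016*(-328887) = -14805177192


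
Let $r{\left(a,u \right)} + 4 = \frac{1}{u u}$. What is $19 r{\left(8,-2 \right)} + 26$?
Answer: $- \frac{181}{4} \approx -45.25$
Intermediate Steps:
$r{\left(a,u \right)} = -4 + \frac{1}{u^{2}}$ ($r{\left(a,u \right)} = -4 + \frac{1}{u u} = -4 + \frac{1}{u^{2}}$)
$19 r{\left(8,-2 \right)} + 26 = 19 \left(-4 + \frac{1}{4}\right) + 26 = 19 \left(- \frac{15}{4}\right) + 26 = - \frac{285}{4} + 26 = - \frac{181}{4}$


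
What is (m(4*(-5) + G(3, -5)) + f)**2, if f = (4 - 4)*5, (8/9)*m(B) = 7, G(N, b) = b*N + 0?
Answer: 3969/64 ≈ 62.016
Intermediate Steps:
G(N, b) = N*b (G(N, b) = N*b + 0 = N*b)
m(B) = 63/8 (m(B) = (9/8)*7 = 63/8)
f = 0 (f = 0*5 = 0)
(m(4*(-5) + G(3, -5)) + f)**2 = (63/8 + 0)**2 = (63/8)**2 = 3969/64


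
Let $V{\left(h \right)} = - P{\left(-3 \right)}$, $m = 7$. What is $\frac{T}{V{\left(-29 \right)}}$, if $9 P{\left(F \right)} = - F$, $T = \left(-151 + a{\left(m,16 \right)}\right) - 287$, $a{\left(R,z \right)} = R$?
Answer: $1293$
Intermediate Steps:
$T = -431$ ($T = \left(-151 + 7\right) - 287 = -144 - 287 = -431$)
$P{\left(F \right)} = - \frac{F}{9}$ ($P{\left(F \right)} = \frac{\left(-1\right) F}{9} = - \frac{F}{9}$)
$V{\left(h \right)} = - \frac{1}{3}$ ($V{\left(h \right)} = - \frac{\left(-1\right) \left(-3\right)}{9} = \left(-1\right) \frac{1}{3} = - \frac{1}{3}$)
$\frac{T}{V{\left(-29 \right)}} = - \frac{431}{- \frac{1}{3}} = \left(-431\right) \left(-3\right) = 1293$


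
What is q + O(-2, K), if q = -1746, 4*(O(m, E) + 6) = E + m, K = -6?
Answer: -1754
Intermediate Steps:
O(m, E) = -6 + E/4 + m/4 (O(m, E) = -6 + (E + m)/4 = -6 + (E/4 + m/4) = -6 + E/4 + m/4)
q + O(-2, K) = -1746 + (-6 + (¼)*(-6) + (¼)*(-2)) = -1746 + (-6 - 3/2 - ½) = -1746 - 8 = -1754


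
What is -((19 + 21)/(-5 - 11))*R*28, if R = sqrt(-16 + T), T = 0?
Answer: 280*I ≈ 280.0*I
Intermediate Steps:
R = 4*I (R = sqrt(-16 + 0) = sqrt(-16) = 4*I ≈ 4.0*I)
-((19 + 21)/(-5 - 11))*R*28 = -((19 + 21)/(-5 - 11))*(4*I)*28 = -(40/(-16))*(4*I)*28 = -(40*(-1/16))*(4*I)*28 = -(-10*I)*28 = -(-280)*I = 280*I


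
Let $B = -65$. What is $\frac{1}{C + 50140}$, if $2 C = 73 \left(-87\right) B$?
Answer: $\frac{2}{513095} \approx 3.8979 \cdot 10^{-6}$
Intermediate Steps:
$C = \frac{412815}{2}$ ($C = \frac{73 \left(-87\right) \left(-65\right)}{2} = \frac{\left(-6351\right) \left(-65\right)}{2} = \frac{1}{2} \cdot 412815 = \frac{412815}{2} \approx 2.0641 \cdot 10^{5}$)
$\frac{1}{C + 50140} = \frac{1}{\frac{412815}{2} + 50140} = \frac{1}{\frac{513095}{2}} = \frac{2}{513095}$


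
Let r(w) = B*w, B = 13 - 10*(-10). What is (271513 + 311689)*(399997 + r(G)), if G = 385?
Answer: 258651253404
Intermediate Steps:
B = 113 (B = 13 + 100 = 113)
r(w) = 113*w
(271513 + 311689)*(399997 + r(G)) = (271513 + 311689)*(399997 + 113*385) = 583202*(399997 + 43505) = 583202*443502 = 258651253404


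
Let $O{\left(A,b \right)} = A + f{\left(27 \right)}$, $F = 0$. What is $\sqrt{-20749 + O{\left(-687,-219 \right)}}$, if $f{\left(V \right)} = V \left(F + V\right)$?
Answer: $i \sqrt{20707} \approx 143.9 i$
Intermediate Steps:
$f{\left(V \right)} = V^{2}$ ($f{\left(V \right)} = V \left(0 + V\right) = V V = V^{2}$)
$O{\left(A,b \right)} = 729 + A$ ($O{\left(A,b \right)} = A + 27^{2} = A + 729 = 729 + A$)
$\sqrt{-20749 + O{\left(-687,-219 \right)}} = \sqrt{-20749 + \left(729 - 687\right)} = \sqrt{-20749 + 42} = \sqrt{-20707} = i \sqrt{20707}$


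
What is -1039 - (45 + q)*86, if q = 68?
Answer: -10757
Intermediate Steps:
-1039 - (45 + q)*86 = -1039 - (45 + 68)*86 = -1039 - 113*86 = -1039 - 1*9718 = -1039 - 9718 = -10757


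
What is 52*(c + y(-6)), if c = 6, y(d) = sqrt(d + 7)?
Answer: 364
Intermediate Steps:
y(d) = sqrt(7 + d)
52*(c + y(-6)) = 52*(6 + sqrt(7 - 6)) = 52*(6 + sqrt(1)) = 52*(6 + 1) = 52*7 = 364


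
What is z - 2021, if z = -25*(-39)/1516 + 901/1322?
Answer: -2023868163/1002076 ≈ -2019.7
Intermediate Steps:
z = 1327433/1002076 (z = 975*(1/1516) + 901*(1/1322) = 975/1516 + 901/1322 = 1327433/1002076 ≈ 1.3247)
z - 2021 = 1327433/1002076 - 2021 = -2023868163/1002076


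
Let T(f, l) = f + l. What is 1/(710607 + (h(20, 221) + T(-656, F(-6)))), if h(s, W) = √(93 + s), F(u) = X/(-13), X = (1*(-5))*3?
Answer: 119981914/85181418247787 - 169*√113/85181418247787 ≈ 1.4085e-6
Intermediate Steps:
X = -15 (X = -5*3 = -15)
F(u) = 15/13 (F(u) = -15/(-13) = -15*(-1/13) = 15/13)
1/(710607 + (h(20, 221) + T(-656, F(-6)))) = 1/(710607 + (√(93 + 20) + (-656 + 15/13))) = 1/(710607 + (√113 - 8513/13)) = 1/(710607 + (-8513/13 + √113)) = 1/(9229378/13 + √113)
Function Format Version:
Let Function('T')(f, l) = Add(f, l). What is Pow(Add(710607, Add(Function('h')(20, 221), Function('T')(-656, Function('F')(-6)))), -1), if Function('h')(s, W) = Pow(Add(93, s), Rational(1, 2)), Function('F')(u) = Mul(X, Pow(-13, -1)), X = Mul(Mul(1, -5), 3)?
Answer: Add(Rational(119981914, 85181418247787), Mul(Rational(-169, 85181418247787), Pow(113, Rational(1, 2)))) ≈ 1.4085e-6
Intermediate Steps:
X = -15 (X = Mul(-5, 3) = -15)
Function('F')(u) = Rational(15, 13) (Function('F')(u) = Mul(-15, Pow(-13, -1)) = Mul(-15, Rational(-1, 13)) = Rational(15, 13))
Pow(Add(710607, Add(Function('h')(20, 221), Function('T')(-656, Function('F')(-6)))), -1) = Pow(Add(710607, Add(Pow(Add(93, 20), Rational(1, 2)), Add(-656, Rational(15, 13)))), -1) = Pow(Add(710607, Add(Pow(113, Rational(1, 2)), Rational(-8513, 13))), -1) = Pow(Add(710607, Add(Rational(-8513, 13), Pow(113, Rational(1, 2)))), -1) = Pow(Add(Rational(9229378, 13), Pow(113, Rational(1, 2))), -1)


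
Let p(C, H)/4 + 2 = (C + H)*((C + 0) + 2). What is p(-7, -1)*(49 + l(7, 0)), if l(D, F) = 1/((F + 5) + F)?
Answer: 37392/5 ≈ 7478.4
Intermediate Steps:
l(D, F) = 1/(5 + 2*F) (l(D, F) = 1/((5 + F) + F) = 1/(5 + 2*F))
p(C, H) = -8 + 4*(2 + C)*(C + H) (p(C, H) = -8 + 4*((C + H)*((C + 0) + 2)) = -8 + 4*((C + H)*(C + 2)) = -8 + 4*((C + H)*(2 + C)) = -8 + 4*((2 + C)*(C + H)) = -8 + 4*(2 + C)*(C + H))
p(-7, -1)*(49 + l(7, 0)) = (-8 + 4*(-7)² + 8*(-7) + 8*(-1) + 4*(-7)*(-1))*(49 + 1/(5 + 2*0)) = (-8 + 4*49 - 56 - 8 + 28)*(49 + 1/(5 + 0)) = (-8 + 196 - 56 - 8 + 28)*(49 + 1/5) = 152*(49 + ⅕) = 152*(246/5) = 37392/5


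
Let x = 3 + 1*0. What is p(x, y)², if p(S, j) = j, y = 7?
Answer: 49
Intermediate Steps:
x = 3 (x = 3 + 0 = 3)
p(x, y)² = 7² = 49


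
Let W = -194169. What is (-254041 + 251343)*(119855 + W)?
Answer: 200499172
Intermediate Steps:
(-254041 + 251343)*(119855 + W) = (-254041 + 251343)*(119855 - 194169) = -2698*(-74314) = 200499172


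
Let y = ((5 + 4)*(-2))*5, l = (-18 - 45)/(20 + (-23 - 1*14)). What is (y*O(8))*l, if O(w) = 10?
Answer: -56700/17 ≈ -3335.3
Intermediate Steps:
l = 63/17 (l = -63/(20 + (-23 - 14)) = -63/(20 - 37) = -63/(-17) = -63*(-1/17) = 63/17 ≈ 3.7059)
y = -90 (y = (9*(-2))*5 = -18*5 = -90)
(y*O(8))*l = -90*10*(63/17) = -900*63/17 = -56700/17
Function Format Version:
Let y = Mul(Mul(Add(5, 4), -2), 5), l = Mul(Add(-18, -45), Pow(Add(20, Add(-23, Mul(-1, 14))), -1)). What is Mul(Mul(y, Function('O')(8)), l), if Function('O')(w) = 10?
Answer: Rational(-56700, 17) ≈ -3335.3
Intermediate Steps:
l = Rational(63, 17) (l = Mul(-63, Pow(Add(20, Add(-23, -14)), -1)) = Mul(-63, Pow(Add(20, -37), -1)) = Mul(-63, Pow(-17, -1)) = Mul(-63, Rational(-1, 17)) = Rational(63, 17) ≈ 3.7059)
y = -90 (y = Mul(Mul(9, -2), 5) = Mul(-18, 5) = -90)
Mul(Mul(y, Function('O')(8)), l) = Mul(Mul(-90, 10), Rational(63, 17)) = Mul(-900, Rational(63, 17)) = Rational(-56700, 17)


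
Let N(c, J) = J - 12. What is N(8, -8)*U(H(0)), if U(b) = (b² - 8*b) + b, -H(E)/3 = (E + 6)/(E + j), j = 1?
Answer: -9000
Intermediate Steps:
H(E) = -3*(6 + E)/(1 + E) (H(E) = -3*(E + 6)/(E + 1) = -3*(6 + E)/(1 + E))
U(b) = b² - 7*b
N(c, J) = -12 + J
N(8, -8)*U(H(0)) = (-12 - 8)*((3*(-6 - 1*0)/(1 + 0))*(-7 + 3*(-6 - 1*0)/(1 + 0))) = -20*3*(-6 + 0)/1*(-7 + 3*(-6 + 0)/1) = -20*3*1*(-6)*(-7 + 3*1*(-6)) = -(-360)*(-7 - 18) = -(-360)*(-25) = -20*450 = -9000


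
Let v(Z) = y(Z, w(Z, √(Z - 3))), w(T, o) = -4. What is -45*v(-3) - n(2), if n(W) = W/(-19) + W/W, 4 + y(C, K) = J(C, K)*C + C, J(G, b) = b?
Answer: -4292/19 ≈ -225.89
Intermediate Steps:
y(C, K) = -4 + C + C*K (y(C, K) = -4 + (K*C + C) = -4 + (C*K + C) = -4 + (C + C*K) = -4 + C + C*K)
n(W) = 1 - W/19 (n(W) = W*(-1/19) + 1 = -W/19 + 1 = 1 - W/19)
v(Z) = -4 - 3*Z (v(Z) = -4 + Z + Z*(-4) = -4 + Z - 4*Z = -4 - 3*Z)
-45*v(-3) - n(2) = -45*(-4 - 3*(-3)) - (1 - 1/19*2) = -45*(-4 + 9) - (1 - 2/19) = -45*5 - 1*17/19 = -225 - 17/19 = -4292/19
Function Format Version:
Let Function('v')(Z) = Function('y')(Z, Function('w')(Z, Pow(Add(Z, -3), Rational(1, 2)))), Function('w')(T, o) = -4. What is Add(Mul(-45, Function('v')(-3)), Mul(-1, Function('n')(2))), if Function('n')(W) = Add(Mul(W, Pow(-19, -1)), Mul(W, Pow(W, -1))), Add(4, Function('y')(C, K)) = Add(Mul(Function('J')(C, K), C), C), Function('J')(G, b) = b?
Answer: Rational(-4292, 19) ≈ -225.89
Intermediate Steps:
Function('y')(C, K) = Add(-4, C, Mul(C, K)) (Function('y')(C, K) = Add(-4, Add(Mul(K, C), C)) = Add(-4, Add(Mul(C, K), C)) = Add(-4, Add(C, Mul(C, K))) = Add(-4, C, Mul(C, K)))
Function('n')(W) = Add(1, Mul(Rational(-1, 19), W)) (Function('n')(W) = Add(Mul(W, Rational(-1, 19)), 1) = Add(Mul(Rational(-1, 19), W), 1) = Add(1, Mul(Rational(-1, 19), W)))
Function('v')(Z) = Add(-4, Mul(-3, Z)) (Function('v')(Z) = Add(-4, Z, Mul(Z, -4)) = Add(-4, Z, Mul(-4, Z)) = Add(-4, Mul(-3, Z)))
Add(Mul(-45, Function('v')(-3)), Mul(-1, Function('n')(2))) = Add(Mul(-45, Add(-4, Mul(-3, -3))), Mul(-1, Add(1, Mul(Rational(-1, 19), 2)))) = Add(Mul(-45, Add(-4, 9)), Mul(-1, Add(1, Rational(-2, 19)))) = Add(Mul(-45, 5), Mul(-1, Rational(17, 19))) = Add(-225, Rational(-17, 19)) = Rational(-4292, 19)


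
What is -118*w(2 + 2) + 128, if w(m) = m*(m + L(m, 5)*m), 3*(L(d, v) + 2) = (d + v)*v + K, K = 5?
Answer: -88352/3 ≈ -29451.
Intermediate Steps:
L(d, v) = -⅓ + v*(d + v)/3 (L(d, v) = -2 + ((d + v)*v + 5)/3 = -2 + (v*(d + v) + 5)/3 = -2 + (5 + v*(d + v))/3 = -2 + (5/3 + v*(d + v)/3) = -⅓ + v*(d + v)/3)
w(m) = m*(m + m*(8 + 5*m/3)) (w(m) = m*(m + (-⅓ + (⅓)*5² + (⅓)*m*5)*m) = m*(m + (-⅓ + (⅓)*25 + 5*m/3)*m) = m*(m + (-⅓ + 25/3 + 5*m/3)*m) = m*(m + (8 + 5*m/3)*m) = m*(m + m*(8 + 5*m/3)))
-118*w(2 + 2) + 128 = -118*(2 + 2)²*(27 + 5*(2 + 2))/3 + 128 = -118*4²*(27 + 5*4)/3 + 128 = -118*16*(27 + 20)/3 + 128 = -118*16*47/3 + 128 = -118*752/3 + 128 = -88736/3 + 128 = -88352/3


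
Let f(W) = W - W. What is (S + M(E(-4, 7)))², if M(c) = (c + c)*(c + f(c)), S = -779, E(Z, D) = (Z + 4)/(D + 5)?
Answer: 606841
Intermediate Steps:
f(W) = 0
E(Z, D) = (4 + Z)/(5 + D)
M(c) = 2*c² (M(c) = (c + c)*(c + 0) = (2*c)*c = 2*c²)
(S + M(E(-4, 7)))² = (-779 + 2*((4 - 4)/(5 + 7))²)² = (-779 + 2*(0/12)²)² = (-779 + 2*((1/12)*0)²)² = (-779 + 2*0²)² = (-779 + 2*0)² = (-779 + 0)² = (-779)² = 606841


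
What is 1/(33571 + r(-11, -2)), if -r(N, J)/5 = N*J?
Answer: 1/33461 ≈ 2.9886e-5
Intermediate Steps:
r(N, J) = -5*J*N (r(N, J) = -5*N*J = -5*J*N)
1/(33571 + r(-11, -2)) = 1/(33571 - 5*(-2)*(-11)) = 1/(33571 - 110) = 1/33461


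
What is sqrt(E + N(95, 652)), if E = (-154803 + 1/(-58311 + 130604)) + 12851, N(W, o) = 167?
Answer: 2*I*sqrt(185251951187043)/72293 ≈ 376.54*I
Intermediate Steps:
E = -10262135935/72293 (E = (-154803 + 1/72293) + 12851 = -11191173278/72293 + 12851 = -10262135935/72293 ≈ -1.4195e+5)
sqrt(E + N(95, 652)) = sqrt(-10262135935/72293 + 167) = sqrt(-10250063004/72293) = 2*I*sqrt(185251951187043)/72293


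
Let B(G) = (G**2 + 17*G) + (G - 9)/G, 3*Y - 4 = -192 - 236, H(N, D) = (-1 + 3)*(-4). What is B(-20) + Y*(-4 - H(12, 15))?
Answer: -30233/60 ≈ -503.88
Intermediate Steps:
H(N, D) = -8 (H(N, D) = 2*(-4) = -8)
Y = -424/3 (Y = 4/3 + (-192 - 236)/3 = 4/3 + (1/3)*(-428) = 4/3 - 428/3 = -424/3 ≈ -141.33)
B(G) = G**2 + 17*G + (-9 + G)/G (B(G) = (G**2 + 17*G) + (-9 + G)/G = G**2 + 17*G + (-9 + G)/G)
B(-20) + Y*(-4 - H(12, 15)) = (1 + (-20)**2 - 9/(-20) + 17*(-20)) - 424*(-4 - 1*(-8))/3 = (1 + 400 - 9*(-1/20) - 340) - 424*(-4 + 8)/3 = (1 + 400 + 9/20 - 340) - 424/3*4 = 1229/20 - 1696/3 = -30233/60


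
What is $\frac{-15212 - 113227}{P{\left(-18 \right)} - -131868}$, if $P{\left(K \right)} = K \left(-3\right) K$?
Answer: $- \frac{4757}{4848} \approx -0.98123$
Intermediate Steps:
$P{\left(K \right)} = - 3 K^{2}$ ($P{\left(K \right)} = - 3 K K = - 3 K^{2}$)
$\frac{-15212 - 113227}{P{\left(-18 \right)} - -131868} = \frac{-15212 - 113227}{- 3 \left(-18\right)^{2} - -131868} = - \frac{128439}{\left(-3\right) 324 + 131868} = - \frac{128439}{-972 + 131868} = - \frac{128439}{130896} = \left(-128439\right) \frac{1}{130896} = - \frac{4757}{4848}$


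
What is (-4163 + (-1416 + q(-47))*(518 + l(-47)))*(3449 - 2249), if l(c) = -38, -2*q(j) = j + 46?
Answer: -820323600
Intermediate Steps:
q(j) = -23 - j/2 (q(j) = -(j + 46)/2 = -(46 + j)/2 = -23 - j/2)
(-4163 + (-1416 + q(-47))*(518 + l(-47)))*(3449 - 2249) = (-4163 + (-1416 + (-23 - 1/2*(-47)))*(518 - 38))*(3449 - 2249) = (-4163 + (-1416 + (-23 + 47/2))*480)*1200 = (-4163 + (-1416 + 1/2)*480)*1200 = (-4163 - 2831/2*480)*1200 = (-4163 - 679440)*1200 = -683603*1200 = -820323600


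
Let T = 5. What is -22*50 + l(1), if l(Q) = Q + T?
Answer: -1094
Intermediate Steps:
l(Q) = 5 + Q (l(Q) = Q + 5 = 5 + Q)
-22*50 + l(1) = -22*50 + (5 + 1) = -1100 + 6 = -1094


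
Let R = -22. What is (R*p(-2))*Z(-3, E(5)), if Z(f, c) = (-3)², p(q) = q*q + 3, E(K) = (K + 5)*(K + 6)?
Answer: -1386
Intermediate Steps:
E(K) = (5 + K)*(6 + K)
p(q) = 3 + q² (p(q) = q² + 3 = 3 + q²)
Z(f, c) = 9
(R*p(-2))*Z(-3, E(5)) = -22*(3 + (-2)²)*9 = -22*(3 + 4)*9 = -22*7*9 = -154*9 = -1386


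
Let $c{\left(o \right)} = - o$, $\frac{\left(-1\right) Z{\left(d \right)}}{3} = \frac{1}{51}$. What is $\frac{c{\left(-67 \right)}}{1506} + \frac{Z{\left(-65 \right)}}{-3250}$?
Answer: $\frac{925814}{20801625} \approx 0.044507$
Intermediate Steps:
$Z{\left(d \right)} = - \frac{1}{17}$ ($Z{\left(d \right)} = - \frac{3}{51} = \left(-3\right) \frac{1}{51} = - \frac{1}{17}$)
$\frac{c{\left(-67 \right)}}{1506} + \frac{Z{\left(-65 \right)}}{-3250} = \frac{\left(-1\right) \left(-67\right)}{1506} - \frac{1}{17 \left(-3250\right)} = 67 \cdot \frac{1}{1506} - - \frac{1}{55250} = \frac{67}{1506} + \frac{1}{55250} = \frac{925814}{20801625}$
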